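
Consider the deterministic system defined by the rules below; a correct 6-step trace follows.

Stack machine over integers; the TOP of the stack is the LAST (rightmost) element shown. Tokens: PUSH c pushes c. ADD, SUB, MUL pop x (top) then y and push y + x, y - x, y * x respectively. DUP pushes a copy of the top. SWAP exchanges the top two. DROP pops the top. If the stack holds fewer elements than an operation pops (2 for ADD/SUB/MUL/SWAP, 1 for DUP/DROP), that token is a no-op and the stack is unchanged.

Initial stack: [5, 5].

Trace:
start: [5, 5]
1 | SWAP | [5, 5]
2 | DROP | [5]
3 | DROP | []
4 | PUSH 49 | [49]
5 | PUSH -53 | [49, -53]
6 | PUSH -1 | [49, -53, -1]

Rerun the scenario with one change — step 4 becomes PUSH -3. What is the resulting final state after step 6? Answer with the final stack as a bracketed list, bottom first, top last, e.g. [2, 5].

[-3, -53, -1]

(re-executing from step 4 with the substitution; state before step 4: [])
4 | PUSH -3 | [-3]
5 | PUSH -53 | [-3, -53]
6 | PUSH -1 | [-3, -53, -1]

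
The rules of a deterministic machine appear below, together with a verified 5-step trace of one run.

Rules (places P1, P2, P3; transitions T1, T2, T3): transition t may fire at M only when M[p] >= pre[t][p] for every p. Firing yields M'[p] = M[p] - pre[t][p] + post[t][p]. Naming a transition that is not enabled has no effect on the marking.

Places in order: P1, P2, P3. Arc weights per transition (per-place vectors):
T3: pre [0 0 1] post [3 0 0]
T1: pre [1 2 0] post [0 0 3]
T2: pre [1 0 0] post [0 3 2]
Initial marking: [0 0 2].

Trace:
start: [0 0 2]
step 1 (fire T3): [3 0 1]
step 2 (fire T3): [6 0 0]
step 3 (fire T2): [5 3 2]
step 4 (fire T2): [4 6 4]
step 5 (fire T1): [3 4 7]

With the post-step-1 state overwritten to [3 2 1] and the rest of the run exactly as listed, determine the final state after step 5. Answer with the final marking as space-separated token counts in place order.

3 6 7

state after step 1 := [3 2 1]
step 2 (fire T3): [6 2 0]
step 3 (fire T2): [5 5 2]
step 4 (fire T2): [4 8 4]
step 5 (fire T1): [3 6 7]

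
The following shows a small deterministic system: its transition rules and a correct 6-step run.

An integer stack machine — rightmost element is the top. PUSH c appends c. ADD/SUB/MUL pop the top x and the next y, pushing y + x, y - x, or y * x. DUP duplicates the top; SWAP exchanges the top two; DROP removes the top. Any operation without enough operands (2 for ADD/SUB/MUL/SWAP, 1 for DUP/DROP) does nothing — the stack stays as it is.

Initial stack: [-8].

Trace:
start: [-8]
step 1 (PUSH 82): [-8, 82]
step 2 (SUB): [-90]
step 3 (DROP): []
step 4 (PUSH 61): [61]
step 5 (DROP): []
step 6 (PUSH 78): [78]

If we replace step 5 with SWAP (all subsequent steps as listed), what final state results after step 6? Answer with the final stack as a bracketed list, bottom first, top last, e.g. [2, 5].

[61, 78]

(re-executing from step 5 with the substitution; state before step 5: [61])
step 5 (SWAP): [61]
step 6 (PUSH 78): [61, 78]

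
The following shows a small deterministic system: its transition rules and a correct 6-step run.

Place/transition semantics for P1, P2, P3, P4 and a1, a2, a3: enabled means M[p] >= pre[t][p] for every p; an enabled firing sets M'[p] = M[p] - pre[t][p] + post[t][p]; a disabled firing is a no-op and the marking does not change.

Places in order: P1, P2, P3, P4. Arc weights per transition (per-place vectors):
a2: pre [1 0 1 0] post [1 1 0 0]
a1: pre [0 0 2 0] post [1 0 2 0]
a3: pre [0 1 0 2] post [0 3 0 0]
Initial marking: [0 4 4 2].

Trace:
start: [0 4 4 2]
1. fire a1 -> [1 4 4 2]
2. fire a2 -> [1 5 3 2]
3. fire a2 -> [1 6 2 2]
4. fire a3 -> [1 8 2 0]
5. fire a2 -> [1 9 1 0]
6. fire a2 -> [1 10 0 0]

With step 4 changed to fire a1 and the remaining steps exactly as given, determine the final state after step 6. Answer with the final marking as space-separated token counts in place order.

2 8 0 2

(re-executing from step 4 with the substitution; state before step 4: [1 6 2 2])
4. fire a1 -> [2 6 2 2]
5. fire a2 -> [2 7 1 2]
6. fire a2 -> [2 8 0 2]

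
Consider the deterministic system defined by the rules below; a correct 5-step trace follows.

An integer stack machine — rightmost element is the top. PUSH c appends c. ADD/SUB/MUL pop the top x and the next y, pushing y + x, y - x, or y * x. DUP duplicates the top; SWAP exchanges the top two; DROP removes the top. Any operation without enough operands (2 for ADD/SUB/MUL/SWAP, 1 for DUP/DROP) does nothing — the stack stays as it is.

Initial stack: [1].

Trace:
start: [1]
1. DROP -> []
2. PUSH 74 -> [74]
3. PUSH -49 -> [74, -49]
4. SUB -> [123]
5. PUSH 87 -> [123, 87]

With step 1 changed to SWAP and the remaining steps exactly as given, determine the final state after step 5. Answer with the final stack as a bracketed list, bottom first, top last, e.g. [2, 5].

(re-executing from step 1 with the substitution; state before step 1: [1])
1. SWAP -> [1]
2. PUSH 74 -> [1, 74]
3. PUSH -49 -> [1, 74, -49]
4. SUB -> [1, 123]
5. PUSH 87 -> [1, 123, 87]

[1, 123, 87]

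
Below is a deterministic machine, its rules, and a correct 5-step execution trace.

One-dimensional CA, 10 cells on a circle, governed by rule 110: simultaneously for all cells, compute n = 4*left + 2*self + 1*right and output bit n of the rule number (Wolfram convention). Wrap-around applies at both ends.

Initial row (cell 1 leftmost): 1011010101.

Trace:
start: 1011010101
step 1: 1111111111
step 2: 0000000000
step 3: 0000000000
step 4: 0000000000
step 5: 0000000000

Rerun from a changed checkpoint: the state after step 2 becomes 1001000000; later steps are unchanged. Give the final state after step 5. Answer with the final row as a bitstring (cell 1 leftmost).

state after step 2 := 1001000000
step 3: 1011000001
step 4: 1111000011
step 5: 0001000110

0001000110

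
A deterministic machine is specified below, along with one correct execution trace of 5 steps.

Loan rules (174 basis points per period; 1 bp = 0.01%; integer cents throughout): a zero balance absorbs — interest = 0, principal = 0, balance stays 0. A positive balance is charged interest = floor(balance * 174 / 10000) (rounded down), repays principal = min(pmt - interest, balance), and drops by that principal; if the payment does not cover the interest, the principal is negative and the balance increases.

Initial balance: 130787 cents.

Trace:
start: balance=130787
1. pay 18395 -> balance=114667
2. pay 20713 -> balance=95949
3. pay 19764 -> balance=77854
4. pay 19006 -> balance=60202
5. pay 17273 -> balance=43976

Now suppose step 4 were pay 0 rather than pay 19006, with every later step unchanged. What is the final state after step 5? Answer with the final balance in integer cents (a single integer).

(re-executing from step 4 with the substitution; state before step 4: balance=77854)
4. pay 0 -> balance=79208
5. pay 17273 -> balance=63313

63313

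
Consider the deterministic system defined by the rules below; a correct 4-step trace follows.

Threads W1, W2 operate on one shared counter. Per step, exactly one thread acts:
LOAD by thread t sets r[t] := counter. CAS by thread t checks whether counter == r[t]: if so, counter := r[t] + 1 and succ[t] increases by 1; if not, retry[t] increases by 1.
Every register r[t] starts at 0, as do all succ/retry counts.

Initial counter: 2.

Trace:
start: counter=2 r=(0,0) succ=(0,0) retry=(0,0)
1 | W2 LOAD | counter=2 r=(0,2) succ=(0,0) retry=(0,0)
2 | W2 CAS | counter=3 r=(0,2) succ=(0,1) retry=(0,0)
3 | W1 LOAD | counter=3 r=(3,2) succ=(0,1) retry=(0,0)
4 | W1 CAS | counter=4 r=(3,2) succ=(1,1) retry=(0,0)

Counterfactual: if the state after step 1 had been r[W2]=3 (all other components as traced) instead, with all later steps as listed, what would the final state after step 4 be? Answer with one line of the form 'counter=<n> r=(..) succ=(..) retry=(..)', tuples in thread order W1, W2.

counter=3 r=(2,3) succ=(1,0) retry=(0,1)

state after step 1 := counter=2 r=(0,3) succ=(0,0) retry=(0,0)
2 | W2 CAS | counter=2 r=(0,3) succ=(0,0) retry=(0,1)
3 | W1 LOAD | counter=2 r=(2,3) succ=(0,0) retry=(0,1)
4 | W1 CAS | counter=3 r=(2,3) succ=(1,0) retry=(0,1)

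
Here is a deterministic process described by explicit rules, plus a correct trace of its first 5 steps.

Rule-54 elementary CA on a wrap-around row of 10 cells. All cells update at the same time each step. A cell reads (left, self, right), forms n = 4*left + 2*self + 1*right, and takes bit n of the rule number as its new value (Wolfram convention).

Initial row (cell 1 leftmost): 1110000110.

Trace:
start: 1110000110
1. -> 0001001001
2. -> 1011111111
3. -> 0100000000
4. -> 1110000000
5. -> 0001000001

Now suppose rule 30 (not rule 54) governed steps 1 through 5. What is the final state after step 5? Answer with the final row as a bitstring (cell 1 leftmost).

(re-executing steps 1..5 under rule 30; state before step 1: 1110000110)
1. -> 1001001100
2. -> 1111111011
3. -> 0000000010
4. -> 0000000111
5. -> 1000001100

1000001100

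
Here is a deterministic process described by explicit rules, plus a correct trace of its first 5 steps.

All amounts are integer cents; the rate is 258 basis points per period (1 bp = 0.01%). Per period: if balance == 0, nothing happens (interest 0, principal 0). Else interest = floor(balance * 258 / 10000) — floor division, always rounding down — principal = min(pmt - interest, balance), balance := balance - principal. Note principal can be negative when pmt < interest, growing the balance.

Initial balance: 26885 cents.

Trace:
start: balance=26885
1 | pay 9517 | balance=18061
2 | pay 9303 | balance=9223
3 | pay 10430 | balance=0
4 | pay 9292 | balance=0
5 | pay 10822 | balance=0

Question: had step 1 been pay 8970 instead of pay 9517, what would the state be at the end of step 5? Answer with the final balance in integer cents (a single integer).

(re-executing from step 1 with the substitution; state before step 1: balance=26885)
1 | pay 8970 | balance=18608
2 | pay 9303 | balance=9785
3 | pay 10430 | balance=0
4 | pay 9292 | balance=0
5 | pay 10822 | balance=0

0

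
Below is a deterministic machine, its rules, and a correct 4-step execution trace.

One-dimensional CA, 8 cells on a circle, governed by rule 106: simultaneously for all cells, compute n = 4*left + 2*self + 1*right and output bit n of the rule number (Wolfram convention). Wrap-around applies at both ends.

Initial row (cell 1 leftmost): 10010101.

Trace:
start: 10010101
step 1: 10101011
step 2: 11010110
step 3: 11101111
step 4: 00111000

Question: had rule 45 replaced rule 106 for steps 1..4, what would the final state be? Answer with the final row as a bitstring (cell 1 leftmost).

(re-executing steps 1..4 under rule 45; state before step 1: 10010101)
step 1: 00011111
step 2: 01010000
step 3: 01110111
step 4: 11001100

11001100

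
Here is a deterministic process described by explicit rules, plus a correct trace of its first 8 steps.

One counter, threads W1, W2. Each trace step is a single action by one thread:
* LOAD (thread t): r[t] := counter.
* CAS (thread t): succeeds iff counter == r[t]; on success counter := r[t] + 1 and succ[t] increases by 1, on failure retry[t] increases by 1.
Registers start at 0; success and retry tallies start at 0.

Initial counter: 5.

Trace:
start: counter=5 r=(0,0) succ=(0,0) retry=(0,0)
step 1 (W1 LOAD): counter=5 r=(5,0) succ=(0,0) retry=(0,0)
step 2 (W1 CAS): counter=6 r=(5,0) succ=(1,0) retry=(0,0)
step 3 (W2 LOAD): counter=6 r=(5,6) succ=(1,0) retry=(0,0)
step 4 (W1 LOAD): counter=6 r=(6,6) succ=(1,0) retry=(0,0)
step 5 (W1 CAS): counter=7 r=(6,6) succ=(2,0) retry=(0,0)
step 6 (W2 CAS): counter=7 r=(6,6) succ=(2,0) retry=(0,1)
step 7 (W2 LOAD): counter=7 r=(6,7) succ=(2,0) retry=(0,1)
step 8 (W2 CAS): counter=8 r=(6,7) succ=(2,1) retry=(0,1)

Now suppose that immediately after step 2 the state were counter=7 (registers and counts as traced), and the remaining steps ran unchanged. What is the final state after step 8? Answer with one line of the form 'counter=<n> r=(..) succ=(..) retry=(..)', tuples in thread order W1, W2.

counter=9 r=(7,8) succ=(2,1) retry=(0,1)

state after step 2 := counter=7 r=(5,0) succ=(1,0) retry=(0,0)
step 3 (W2 LOAD): counter=7 r=(5,7) succ=(1,0) retry=(0,0)
step 4 (W1 LOAD): counter=7 r=(7,7) succ=(1,0) retry=(0,0)
step 5 (W1 CAS): counter=8 r=(7,7) succ=(2,0) retry=(0,0)
step 6 (W2 CAS): counter=8 r=(7,7) succ=(2,0) retry=(0,1)
step 7 (W2 LOAD): counter=8 r=(7,8) succ=(2,0) retry=(0,1)
step 8 (W2 CAS): counter=9 r=(7,8) succ=(2,1) retry=(0,1)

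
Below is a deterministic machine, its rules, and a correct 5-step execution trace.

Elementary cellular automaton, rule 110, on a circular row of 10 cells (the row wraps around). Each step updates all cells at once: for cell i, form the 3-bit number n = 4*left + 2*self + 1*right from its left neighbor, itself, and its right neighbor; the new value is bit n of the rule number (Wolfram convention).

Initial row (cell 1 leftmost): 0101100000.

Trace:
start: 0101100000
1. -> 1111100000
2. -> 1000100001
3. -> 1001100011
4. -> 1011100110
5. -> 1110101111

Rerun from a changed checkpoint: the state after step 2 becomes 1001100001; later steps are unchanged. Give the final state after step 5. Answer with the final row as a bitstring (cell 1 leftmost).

1011101111

state after step 2 := 1001100001
3. -> 1011100011
4. -> 1110100110
5. -> 1011101111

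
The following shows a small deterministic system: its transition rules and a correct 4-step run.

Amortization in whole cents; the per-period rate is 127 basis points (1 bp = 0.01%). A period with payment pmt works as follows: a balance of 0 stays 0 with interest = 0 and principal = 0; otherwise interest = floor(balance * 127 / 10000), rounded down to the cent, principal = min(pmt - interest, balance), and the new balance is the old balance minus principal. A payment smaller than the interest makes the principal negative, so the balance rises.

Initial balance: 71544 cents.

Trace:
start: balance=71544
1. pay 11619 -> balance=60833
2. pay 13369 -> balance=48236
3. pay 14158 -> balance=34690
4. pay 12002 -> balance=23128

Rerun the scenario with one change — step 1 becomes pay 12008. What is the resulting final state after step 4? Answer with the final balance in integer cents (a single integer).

22724

(re-executing from step 1 with the substitution; state before step 1: balance=71544)
1. pay 12008 -> balance=60444
2. pay 13369 -> balance=47842
3. pay 14158 -> balance=34291
4. pay 12002 -> balance=22724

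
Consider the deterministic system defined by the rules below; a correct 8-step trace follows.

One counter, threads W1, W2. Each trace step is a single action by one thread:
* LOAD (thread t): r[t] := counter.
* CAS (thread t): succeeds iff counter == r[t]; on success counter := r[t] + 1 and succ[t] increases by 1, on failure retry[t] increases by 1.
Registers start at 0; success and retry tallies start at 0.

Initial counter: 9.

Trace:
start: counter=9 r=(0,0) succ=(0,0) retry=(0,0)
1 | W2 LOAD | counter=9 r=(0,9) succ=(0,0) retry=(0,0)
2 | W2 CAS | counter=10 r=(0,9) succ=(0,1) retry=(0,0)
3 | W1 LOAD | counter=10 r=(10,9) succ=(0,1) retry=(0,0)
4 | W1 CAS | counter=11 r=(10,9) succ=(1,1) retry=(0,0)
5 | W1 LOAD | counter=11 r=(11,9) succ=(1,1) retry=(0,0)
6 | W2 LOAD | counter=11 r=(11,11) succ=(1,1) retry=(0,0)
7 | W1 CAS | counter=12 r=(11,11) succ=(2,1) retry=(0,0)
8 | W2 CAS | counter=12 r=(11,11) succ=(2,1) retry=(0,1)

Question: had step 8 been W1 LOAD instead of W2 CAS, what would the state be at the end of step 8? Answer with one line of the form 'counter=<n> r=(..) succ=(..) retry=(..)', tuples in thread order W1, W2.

counter=12 r=(12,11) succ=(2,1) retry=(0,0)

(re-executing from step 8 with the substitution; state before step 8: counter=12 r=(11,11) succ=(2,1) retry=(0,0))
8 | W1 LOAD | counter=12 r=(12,11) succ=(2,1) retry=(0,0)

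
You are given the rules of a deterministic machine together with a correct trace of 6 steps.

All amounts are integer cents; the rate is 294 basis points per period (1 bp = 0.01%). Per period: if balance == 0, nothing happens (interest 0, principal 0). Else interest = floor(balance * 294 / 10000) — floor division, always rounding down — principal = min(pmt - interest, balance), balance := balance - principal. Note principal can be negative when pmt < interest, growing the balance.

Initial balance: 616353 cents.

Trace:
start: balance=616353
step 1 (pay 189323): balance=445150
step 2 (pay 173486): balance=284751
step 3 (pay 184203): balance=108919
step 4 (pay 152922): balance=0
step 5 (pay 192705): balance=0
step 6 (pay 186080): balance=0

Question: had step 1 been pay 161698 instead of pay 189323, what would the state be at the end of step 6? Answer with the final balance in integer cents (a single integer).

0

(re-executing from step 1 with the substitution; state before step 1: balance=616353)
step 1 (pay 161698): balance=472775
step 2 (pay 173486): balance=313188
step 3 (pay 184203): balance=138192
step 4 (pay 152922): balance=0
step 5 (pay 192705): balance=0
step 6 (pay 186080): balance=0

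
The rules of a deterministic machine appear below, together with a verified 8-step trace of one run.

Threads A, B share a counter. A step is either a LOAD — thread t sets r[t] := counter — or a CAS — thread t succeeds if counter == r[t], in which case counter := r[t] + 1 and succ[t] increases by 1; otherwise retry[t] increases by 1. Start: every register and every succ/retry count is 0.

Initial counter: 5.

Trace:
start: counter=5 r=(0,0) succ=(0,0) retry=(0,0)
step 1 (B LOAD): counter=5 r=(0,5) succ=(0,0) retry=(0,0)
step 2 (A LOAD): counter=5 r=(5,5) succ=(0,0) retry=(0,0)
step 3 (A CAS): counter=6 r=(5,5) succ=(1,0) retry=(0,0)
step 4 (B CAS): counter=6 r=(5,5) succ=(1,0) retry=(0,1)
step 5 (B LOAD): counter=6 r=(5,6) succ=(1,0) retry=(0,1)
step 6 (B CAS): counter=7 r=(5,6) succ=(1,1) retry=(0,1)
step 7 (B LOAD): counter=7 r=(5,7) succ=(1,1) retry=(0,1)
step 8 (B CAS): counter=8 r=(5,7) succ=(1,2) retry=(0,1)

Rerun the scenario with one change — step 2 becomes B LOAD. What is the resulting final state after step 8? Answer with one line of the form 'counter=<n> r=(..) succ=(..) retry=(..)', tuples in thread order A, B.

(re-executing from step 2 with the substitution; state before step 2: counter=5 r=(0,5) succ=(0,0) retry=(0,0))
step 2 (B LOAD): counter=5 r=(0,5) succ=(0,0) retry=(0,0)
step 3 (A CAS): counter=5 r=(0,5) succ=(0,0) retry=(1,0)
step 4 (B CAS): counter=6 r=(0,5) succ=(0,1) retry=(1,0)
step 5 (B LOAD): counter=6 r=(0,6) succ=(0,1) retry=(1,0)
step 6 (B CAS): counter=7 r=(0,6) succ=(0,2) retry=(1,0)
step 7 (B LOAD): counter=7 r=(0,7) succ=(0,2) retry=(1,0)
step 8 (B CAS): counter=8 r=(0,7) succ=(0,3) retry=(1,0)

counter=8 r=(0,7) succ=(0,3) retry=(1,0)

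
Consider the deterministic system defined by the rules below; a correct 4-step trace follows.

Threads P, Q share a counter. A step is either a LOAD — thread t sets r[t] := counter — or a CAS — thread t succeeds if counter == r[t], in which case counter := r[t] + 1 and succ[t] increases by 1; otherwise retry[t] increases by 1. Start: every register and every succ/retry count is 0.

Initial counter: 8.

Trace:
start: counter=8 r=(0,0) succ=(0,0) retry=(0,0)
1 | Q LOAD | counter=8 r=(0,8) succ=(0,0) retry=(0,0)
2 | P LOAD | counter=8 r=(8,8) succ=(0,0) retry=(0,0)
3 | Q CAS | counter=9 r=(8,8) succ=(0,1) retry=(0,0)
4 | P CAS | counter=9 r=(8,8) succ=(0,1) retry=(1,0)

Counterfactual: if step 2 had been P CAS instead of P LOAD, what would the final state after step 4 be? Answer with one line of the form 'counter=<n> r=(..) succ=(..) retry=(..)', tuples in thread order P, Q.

(re-executing from step 2 with the substitution; state before step 2: counter=8 r=(0,8) succ=(0,0) retry=(0,0))
2 | P CAS | counter=8 r=(0,8) succ=(0,0) retry=(1,0)
3 | Q CAS | counter=9 r=(0,8) succ=(0,1) retry=(1,0)
4 | P CAS | counter=9 r=(0,8) succ=(0,1) retry=(2,0)

counter=9 r=(0,8) succ=(0,1) retry=(2,0)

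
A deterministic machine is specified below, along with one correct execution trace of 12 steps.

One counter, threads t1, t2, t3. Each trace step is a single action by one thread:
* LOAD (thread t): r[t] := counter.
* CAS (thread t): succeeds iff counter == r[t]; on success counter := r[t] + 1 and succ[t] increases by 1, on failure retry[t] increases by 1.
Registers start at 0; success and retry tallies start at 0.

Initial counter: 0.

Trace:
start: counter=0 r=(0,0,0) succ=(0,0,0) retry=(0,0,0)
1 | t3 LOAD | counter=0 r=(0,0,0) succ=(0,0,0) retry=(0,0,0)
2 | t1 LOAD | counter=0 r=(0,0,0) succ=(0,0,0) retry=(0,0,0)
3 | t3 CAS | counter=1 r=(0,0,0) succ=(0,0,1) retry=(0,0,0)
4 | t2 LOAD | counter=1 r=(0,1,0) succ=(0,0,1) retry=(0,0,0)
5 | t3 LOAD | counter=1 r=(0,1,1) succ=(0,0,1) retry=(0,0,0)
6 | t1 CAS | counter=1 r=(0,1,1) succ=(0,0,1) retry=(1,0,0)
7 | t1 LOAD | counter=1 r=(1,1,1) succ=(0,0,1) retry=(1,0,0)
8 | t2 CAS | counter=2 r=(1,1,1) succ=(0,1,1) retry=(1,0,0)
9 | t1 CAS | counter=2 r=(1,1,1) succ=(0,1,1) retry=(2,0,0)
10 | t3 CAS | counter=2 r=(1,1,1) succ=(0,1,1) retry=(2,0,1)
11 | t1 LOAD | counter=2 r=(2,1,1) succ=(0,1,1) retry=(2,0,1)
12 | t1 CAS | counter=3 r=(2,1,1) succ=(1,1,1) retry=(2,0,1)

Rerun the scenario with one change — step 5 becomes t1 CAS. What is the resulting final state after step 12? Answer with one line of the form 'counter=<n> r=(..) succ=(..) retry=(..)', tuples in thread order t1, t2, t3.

(re-executing from step 5 with the substitution; state before step 5: counter=1 r=(0,1,0) succ=(0,0,1) retry=(0,0,0))
5 | t1 CAS | counter=1 r=(0,1,0) succ=(0,0,1) retry=(1,0,0)
6 | t1 CAS | counter=1 r=(0,1,0) succ=(0,0,1) retry=(2,0,0)
7 | t1 LOAD | counter=1 r=(1,1,0) succ=(0,0,1) retry=(2,0,0)
8 | t2 CAS | counter=2 r=(1,1,0) succ=(0,1,1) retry=(2,0,0)
9 | t1 CAS | counter=2 r=(1,1,0) succ=(0,1,1) retry=(3,0,0)
10 | t3 CAS | counter=2 r=(1,1,0) succ=(0,1,1) retry=(3,0,1)
11 | t1 LOAD | counter=2 r=(2,1,0) succ=(0,1,1) retry=(3,0,1)
12 | t1 CAS | counter=3 r=(2,1,0) succ=(1,1,1) retry=(3,0,1)

counter=3 r=(2,1,0) succ=(1,1,1) retry=(3,0,1)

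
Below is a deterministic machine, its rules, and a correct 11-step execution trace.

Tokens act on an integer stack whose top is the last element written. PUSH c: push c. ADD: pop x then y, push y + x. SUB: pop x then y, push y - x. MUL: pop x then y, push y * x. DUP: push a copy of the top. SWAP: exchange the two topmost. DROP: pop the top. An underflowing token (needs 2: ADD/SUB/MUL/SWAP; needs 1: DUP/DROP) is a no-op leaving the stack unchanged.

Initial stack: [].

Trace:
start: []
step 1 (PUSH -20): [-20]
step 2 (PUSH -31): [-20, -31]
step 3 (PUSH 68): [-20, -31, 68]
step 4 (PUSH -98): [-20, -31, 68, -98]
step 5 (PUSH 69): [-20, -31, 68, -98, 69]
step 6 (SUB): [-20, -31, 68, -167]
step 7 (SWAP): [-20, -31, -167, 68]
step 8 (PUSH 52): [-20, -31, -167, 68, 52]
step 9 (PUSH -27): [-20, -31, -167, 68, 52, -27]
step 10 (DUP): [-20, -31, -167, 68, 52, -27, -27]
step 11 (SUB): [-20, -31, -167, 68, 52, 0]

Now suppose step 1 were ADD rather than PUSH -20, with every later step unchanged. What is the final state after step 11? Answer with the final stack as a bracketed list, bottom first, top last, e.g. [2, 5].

(re-executing from step 1 with the substitution; state before step 1: [])
step 1 (ADD): []
step 2 (PUSH -31): [-31]
step 3 (PUSH 68): [-31, 68]
step 4 (PUSH -98): [-31, 68, -98]
step 5 (PUSH 69): [-31, 68, -98, 69]
step 6 (SUB): [-31, 68, -167]
step 7 (SWAP): [-31, -167, 68]
step 8 (PUSH 52): [-31, -167, 68, 52]
step 9 (PUSH -27): [-31, -167, 68, 52, -27]
step 10 (DUP): [-31, -167, 68, 52, -27, -27]
step 11 (SUB): [-31, -167, 68, 52, 0]

[-31, -167, 68, 52, 0]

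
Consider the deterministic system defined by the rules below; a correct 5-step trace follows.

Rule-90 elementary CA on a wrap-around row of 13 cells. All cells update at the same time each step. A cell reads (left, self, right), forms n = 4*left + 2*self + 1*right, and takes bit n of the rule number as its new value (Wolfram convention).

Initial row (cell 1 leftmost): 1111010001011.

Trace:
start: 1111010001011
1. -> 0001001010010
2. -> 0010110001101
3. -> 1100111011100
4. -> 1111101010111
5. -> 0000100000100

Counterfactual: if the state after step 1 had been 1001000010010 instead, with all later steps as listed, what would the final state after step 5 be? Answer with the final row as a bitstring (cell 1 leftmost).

state after step 1 := 1001000010010
2. -> 0110100101100
3. -> 1110011001110
4. -> 1011111111010
5. -> 0010000001000

0010000001000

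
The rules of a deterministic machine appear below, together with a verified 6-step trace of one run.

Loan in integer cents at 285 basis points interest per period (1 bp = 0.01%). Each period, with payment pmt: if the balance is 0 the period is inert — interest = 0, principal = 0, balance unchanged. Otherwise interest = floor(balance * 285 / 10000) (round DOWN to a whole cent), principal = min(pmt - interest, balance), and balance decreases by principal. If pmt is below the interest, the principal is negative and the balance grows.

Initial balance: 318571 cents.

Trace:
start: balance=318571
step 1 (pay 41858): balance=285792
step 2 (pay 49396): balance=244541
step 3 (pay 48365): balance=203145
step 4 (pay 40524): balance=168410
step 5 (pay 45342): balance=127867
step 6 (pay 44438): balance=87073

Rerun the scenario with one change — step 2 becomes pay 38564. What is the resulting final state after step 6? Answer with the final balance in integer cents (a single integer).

99195

(re-executing from step 2 with the substitution; state before step 2: balance=285792)
step 2 (pay 38564): balance=255373
step 3 (pay 48365): balance=214286
step 4 (pay 40524): balance=179869
step 5 (pay 45342): balance=139653
step 6 (pay 44438): balance=99195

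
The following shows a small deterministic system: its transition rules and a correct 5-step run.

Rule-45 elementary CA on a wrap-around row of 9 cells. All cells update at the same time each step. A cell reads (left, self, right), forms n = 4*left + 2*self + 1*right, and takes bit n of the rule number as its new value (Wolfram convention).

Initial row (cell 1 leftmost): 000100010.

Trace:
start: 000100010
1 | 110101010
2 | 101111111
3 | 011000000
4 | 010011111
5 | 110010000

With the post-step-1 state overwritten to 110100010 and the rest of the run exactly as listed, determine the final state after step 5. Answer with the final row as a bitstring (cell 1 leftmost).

011100111

state after step 1 := 110100010
2 | 101101011
3 | 011011110
4 | 010110000
5 | 011100111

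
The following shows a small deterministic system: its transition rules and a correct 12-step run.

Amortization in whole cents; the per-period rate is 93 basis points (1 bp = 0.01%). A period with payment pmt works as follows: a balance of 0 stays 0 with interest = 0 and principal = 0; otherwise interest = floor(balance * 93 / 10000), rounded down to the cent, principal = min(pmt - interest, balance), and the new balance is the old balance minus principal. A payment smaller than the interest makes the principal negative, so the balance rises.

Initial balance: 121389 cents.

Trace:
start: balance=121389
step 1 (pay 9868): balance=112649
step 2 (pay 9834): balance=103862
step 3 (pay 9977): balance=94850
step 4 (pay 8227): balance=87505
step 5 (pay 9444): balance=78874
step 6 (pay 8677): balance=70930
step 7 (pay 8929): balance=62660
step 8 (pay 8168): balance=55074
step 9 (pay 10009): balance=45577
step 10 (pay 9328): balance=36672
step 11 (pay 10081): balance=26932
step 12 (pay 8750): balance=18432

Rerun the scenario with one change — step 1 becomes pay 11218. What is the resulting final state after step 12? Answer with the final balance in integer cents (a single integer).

(re-executing from step 1 with the substitution; state before step 1: balance=121389)
step 1 (pay 11218): balance=111299
step 2 (pay 9834): balance=102500
step 3 (pay 9977): balance=93476
step 4 (pay 8227): balance=86118
step 5 (pay 9444): balance=77474
step 6 (pay 8677): balance=69517
step 7 (pay 8929): balance=61234
step 8 (pay 8168): balance=53635
step 9 (pay 10009): balance=44124
step 10 (pay 9328): balance=35206
step 11 (pay 10081): balance=25452
step 12 (pay 8750): balance=16938

16938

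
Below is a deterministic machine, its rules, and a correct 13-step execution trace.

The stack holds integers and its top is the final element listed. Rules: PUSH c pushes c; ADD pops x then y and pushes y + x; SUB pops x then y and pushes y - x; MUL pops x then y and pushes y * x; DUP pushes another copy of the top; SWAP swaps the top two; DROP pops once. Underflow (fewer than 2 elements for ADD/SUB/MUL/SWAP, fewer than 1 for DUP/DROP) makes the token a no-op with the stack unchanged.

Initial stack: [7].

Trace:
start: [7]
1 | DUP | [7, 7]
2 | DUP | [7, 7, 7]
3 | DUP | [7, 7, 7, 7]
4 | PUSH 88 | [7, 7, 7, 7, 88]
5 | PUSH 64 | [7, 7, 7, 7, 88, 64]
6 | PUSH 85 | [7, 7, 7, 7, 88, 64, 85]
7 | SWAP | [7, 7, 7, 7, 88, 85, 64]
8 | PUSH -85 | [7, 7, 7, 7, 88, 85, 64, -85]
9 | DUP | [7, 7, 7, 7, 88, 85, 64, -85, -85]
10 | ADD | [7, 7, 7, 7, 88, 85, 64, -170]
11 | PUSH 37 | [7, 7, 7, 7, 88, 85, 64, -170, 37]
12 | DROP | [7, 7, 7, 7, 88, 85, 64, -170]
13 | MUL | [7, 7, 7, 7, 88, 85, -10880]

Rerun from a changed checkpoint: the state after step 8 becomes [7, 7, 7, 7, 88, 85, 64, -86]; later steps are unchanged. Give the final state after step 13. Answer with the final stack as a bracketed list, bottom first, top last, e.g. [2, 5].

[7, 7, 7, 7, 88, 85, -11008]

state after step 8 := [7, 7, 7, 7, 88, 85, 64, -86]
9 | DUP | [7, 7, 7, 7, 88, 85, 64, -86, -86]
10 | ADD | [7, 7, 7, 7, 88, 85, 64, -172]
11 | PUSH 37 | [7, 7, 7, 7, 88, 85, 64, -172, 37]
12 | DROP | [7, 7, 7, 7, 88, 85, 64, -172]
13 | MUL | [7, 7, 7, 7, 88, 85, -11008]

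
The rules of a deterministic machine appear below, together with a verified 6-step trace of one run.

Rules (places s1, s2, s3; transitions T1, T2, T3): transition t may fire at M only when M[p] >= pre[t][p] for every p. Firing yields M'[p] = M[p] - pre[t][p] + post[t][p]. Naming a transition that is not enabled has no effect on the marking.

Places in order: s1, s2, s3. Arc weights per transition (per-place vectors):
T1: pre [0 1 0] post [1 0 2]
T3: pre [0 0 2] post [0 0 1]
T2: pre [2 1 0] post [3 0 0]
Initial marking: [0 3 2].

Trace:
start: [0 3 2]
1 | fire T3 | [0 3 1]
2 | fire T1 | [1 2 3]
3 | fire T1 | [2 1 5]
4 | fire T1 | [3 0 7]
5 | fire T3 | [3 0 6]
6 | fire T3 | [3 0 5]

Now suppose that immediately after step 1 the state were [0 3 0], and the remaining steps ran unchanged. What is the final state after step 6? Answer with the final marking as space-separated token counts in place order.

state after step 1 := [0 3 0]
2 | fire T1 | [1 2 2]
3 | fire T1 | [2 1 4]
4 | fire T1 | [3 0 6]
5 | fire T3 | [3 0 5]
6 | fire T3 | [3 0 4]

3 0 4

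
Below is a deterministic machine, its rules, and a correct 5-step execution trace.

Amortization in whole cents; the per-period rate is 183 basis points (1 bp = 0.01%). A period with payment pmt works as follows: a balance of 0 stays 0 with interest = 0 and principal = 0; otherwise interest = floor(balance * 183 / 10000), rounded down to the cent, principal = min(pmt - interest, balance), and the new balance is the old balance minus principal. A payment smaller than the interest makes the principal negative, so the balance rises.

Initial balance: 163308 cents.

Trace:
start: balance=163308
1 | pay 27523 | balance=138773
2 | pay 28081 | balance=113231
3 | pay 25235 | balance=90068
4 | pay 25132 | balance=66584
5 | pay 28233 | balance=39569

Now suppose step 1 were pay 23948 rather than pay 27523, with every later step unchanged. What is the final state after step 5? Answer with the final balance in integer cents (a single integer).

(re-executing from step 1 with the substitution; state before step 1: balance=163308)
1 | pay 23948 | balance=142348
2 | pay 28081 | balance=116871
3 | pay 25235 | balance=93774
4 | pay 25132 | balance=70358
5 | pay 28233 | balance=43412

43412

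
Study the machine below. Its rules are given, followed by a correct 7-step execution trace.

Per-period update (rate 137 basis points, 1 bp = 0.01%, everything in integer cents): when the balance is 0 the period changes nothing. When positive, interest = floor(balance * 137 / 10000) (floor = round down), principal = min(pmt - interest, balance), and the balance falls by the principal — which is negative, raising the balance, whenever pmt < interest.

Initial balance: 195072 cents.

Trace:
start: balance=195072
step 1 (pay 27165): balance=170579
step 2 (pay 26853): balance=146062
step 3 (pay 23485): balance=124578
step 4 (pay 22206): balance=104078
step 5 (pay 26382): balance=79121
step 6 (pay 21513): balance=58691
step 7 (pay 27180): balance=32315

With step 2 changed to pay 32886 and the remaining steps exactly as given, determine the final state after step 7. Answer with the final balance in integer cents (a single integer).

(re-executing from step 2 with the substitution; state before step 2: balance=170579)
step 2 (pay 32886): balance=140029
step 3 (pay 23485): balance=118462
step 4 (pay 22206): balance=97878
step 5 (pay 26382): balance=72836
step 6 (pay 21513): balance=52320
step 7 (pay 27180): balance=25856

25856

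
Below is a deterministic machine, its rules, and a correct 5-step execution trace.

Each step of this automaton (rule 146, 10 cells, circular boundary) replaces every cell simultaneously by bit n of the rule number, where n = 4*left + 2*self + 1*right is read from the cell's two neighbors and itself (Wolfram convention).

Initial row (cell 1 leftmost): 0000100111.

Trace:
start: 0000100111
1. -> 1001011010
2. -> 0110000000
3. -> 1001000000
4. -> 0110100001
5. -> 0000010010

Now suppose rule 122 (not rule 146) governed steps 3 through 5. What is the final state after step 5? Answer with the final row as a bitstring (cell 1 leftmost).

1111110011

(re-executing steps 3..5 under rule 122; state before step 3: 0110000000)
3. -> 1111000000
4. -> 1001100001
5. -> 1111110011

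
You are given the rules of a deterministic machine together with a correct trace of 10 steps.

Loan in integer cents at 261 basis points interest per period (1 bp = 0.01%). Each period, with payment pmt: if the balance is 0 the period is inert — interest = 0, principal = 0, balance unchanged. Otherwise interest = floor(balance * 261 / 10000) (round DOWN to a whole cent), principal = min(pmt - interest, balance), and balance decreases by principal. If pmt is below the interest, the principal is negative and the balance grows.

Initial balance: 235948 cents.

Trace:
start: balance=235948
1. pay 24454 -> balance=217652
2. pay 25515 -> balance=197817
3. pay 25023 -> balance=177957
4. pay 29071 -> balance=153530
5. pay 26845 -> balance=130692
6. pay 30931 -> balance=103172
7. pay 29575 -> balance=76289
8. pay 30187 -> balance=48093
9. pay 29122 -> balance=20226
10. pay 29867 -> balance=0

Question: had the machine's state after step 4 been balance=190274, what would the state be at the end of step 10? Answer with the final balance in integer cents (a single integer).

33773

state after step 4 := balance=190274
5. pay 26845 -> balance=168395
6. pay 30931 -> balance=141859
7. pay 29575 -> balance=115986
8. pay 30187 -> balance=88826
9. pay 29122 -> balance=62022
10. pay 29867 -> balance=33773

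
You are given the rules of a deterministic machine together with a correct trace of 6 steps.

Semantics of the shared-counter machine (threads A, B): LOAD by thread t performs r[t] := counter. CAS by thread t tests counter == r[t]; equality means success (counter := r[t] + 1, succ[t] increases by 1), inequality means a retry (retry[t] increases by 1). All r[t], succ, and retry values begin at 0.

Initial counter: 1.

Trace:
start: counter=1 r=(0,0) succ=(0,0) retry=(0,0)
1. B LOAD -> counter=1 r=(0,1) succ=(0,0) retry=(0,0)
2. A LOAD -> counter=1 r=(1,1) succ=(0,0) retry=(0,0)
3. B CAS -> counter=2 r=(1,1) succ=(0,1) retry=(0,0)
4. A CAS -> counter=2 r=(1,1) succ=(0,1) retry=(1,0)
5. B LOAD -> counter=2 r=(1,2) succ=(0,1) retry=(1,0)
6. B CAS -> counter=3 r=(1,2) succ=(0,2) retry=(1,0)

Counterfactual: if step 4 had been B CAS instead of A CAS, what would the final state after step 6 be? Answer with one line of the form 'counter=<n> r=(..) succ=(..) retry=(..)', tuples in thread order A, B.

(re-executing from step 4 with the substitution; state before step 4: counter=2 r=(1,1) succ=(0,1) retry=(0,0))
4. B CAS -> counter=2 r=(1,1) succ=(0,1) retry=(0,1)
5. B LOAD -> counter=2 r=(1,2) succ=(0,1) retry=(0,1)
6. B CAS -> counter=3 r=(1,2) succ=(0,2) retry=(0,1)

counter=3 r=(1,2) succ=(0,2) retry=(0,1)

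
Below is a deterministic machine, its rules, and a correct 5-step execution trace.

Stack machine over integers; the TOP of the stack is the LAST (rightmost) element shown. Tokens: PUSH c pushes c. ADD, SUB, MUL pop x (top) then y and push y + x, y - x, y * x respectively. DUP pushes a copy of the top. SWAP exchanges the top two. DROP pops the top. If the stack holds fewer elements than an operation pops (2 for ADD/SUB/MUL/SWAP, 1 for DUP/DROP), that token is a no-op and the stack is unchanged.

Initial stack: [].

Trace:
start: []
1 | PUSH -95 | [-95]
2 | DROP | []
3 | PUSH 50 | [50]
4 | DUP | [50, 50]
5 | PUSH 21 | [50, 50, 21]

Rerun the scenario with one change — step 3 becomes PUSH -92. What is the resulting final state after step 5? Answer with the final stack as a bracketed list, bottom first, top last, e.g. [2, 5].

(re-executing from step 3 with the substitution; state before step 3: [])
3 | PUSH -92 | [-92]
4 | DUP | [-92, -92]
5 | PUSH 21 | [-92, -92, 21]

[-92, -92, 21]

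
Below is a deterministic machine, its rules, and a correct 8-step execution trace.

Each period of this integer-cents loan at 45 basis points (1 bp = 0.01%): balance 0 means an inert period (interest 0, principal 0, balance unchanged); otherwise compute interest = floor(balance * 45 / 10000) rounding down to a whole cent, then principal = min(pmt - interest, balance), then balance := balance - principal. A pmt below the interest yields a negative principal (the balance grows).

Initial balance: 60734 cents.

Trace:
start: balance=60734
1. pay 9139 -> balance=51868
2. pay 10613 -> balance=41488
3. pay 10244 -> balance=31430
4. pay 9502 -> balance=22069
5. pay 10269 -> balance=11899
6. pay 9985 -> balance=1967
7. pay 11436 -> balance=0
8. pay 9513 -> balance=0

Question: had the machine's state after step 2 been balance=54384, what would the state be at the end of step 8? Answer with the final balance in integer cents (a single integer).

0

state after step 2 := balance=54384
3. pay 10244 -> balance=44384
4. pay 9502 -> balance=35081
5. pay 10269 -> balance=24969
6. pay 9985 -> balance=15096
7. pay 11436 -> balance=3727
8. pay 9513 -> balance=0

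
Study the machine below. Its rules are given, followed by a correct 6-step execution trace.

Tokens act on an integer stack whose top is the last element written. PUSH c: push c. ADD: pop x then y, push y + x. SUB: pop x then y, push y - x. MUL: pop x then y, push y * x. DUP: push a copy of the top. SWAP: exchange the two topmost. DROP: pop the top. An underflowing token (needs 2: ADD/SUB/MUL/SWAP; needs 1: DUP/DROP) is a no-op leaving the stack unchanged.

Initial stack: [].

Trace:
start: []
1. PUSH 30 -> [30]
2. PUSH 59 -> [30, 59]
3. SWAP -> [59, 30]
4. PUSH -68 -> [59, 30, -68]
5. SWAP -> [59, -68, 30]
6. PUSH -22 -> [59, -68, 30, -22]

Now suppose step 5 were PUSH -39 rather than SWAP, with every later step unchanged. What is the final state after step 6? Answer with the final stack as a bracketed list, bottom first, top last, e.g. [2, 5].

(re-executing from step 5 with the substitution; state before step 5: [59, 30, -68])
5. PUSH -39 -> [59, 30, -68, -39]
6. PUSH -22 -> [59, 30, -68, -39, -22]

[59, 30, -68, -39, -22]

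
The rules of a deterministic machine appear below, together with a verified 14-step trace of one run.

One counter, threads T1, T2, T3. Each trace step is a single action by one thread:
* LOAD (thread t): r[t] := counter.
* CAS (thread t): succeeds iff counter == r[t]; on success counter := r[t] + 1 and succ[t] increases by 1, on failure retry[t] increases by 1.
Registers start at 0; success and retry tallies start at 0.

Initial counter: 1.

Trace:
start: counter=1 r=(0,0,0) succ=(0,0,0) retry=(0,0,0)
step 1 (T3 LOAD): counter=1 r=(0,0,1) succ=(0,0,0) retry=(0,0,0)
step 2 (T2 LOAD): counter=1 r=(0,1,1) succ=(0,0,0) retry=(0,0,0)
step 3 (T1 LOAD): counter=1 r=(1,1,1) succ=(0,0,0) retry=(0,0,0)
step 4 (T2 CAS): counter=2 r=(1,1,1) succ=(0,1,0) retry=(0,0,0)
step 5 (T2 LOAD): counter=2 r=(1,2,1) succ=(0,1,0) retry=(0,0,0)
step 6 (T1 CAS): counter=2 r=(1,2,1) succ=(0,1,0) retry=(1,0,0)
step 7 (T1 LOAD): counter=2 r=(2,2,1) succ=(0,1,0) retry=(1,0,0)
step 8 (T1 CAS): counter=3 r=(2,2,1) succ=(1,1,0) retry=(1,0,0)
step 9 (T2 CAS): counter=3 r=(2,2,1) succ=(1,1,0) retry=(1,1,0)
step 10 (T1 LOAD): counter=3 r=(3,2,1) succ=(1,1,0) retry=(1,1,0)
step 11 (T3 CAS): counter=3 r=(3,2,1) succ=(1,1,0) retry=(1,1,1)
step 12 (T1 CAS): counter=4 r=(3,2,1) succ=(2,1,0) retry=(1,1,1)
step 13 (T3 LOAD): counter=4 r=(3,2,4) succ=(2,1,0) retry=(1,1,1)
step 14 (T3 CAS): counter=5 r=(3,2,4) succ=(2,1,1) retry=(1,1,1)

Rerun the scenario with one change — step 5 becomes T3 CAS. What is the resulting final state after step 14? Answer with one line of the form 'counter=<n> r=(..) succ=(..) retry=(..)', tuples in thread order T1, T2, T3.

counter=5 r=(3,1,4) succ=(2,1,1) retry=(1,1,2)

(re-executing from step 5 with the substitution; state before step 5: counter=2 r=(1,1,1) succ=(0,1,0) retry=(0,0,0))
step 5 (T3 CAS): counter=2 r=(1,1,1) succ=(0,1,0) retry=(0,0,1)
step 6 (T1 CAS): counter=2 r=(1,1,1) succ=(0,1,0) retry=(1,0,1)
step 7 (T1 LOAD): counter=2 r=(2,1,1) succ=(0,1,0) retry=(1,0,1)
step 8 (T1 CAS): counter=3 r=(2,1,1) succ=(1,1,0) retry=(1,0,1)
step 9 (T2 CAS): counter=3 r=(2,1,1) succ=(1,1,0) retry=(1,1,1)
step 10 (T1 LOAD): counter=3 r=(3,1,1) succ=(1,1,0) retry=(1,1,1)
step 11 (T3 CAS): counter=3 r=(3,1,1) succ=(1,1,0) retry=(1,1,2)
step 12 (T1 CAS): counter=4 r=(3,1,1) succ=(2,1,0) retry=(1,1,2)
step 13 (T3 LOAD): counter=4 r=(3,1,4) succ=(2,1,0) retry=(1,1,2)
step 14 (T3 CAS): counter=5 r=(3,1,4) succ=(2,1,1) retry=(1,1,2)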